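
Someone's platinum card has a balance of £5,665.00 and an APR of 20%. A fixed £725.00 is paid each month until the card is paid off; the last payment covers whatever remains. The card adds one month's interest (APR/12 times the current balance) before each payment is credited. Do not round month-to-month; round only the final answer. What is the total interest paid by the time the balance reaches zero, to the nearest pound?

Monthly rate r = 20%/12 = 1.66667% = 0.0166667.
Payoff takes n = ⌈−ln(1 − rB₀/P)/ln(1+r)⌉ = ⌈8.441⌉ = 9 payments; the last is £321.31.
Total paid = 8·£725.00 + £321.31 = £6,121.31.
Total interest = total paid − principal = £6,121.31 − £5,665.00 = £456.31.

£456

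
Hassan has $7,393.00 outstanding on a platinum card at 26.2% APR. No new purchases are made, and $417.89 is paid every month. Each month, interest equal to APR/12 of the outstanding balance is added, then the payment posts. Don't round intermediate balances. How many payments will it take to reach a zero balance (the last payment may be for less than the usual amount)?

23 months

Monthly rate r = 26.2%/12 = 2.18333% = 0.0218333.
Recurrence: B ← B·(1+r) − $417.89.
Month 1: interest $161.41; balance after payment $7,136.52.
Month 2: interest $155.81; balance after payment $6,874.45.
Closed form: n = −ln(1 − rB₀/P)/ln(1+r) = −ln(0.61374)/ln(1.02183) ≈ 22.603, so the balance reaches zero during payment 23.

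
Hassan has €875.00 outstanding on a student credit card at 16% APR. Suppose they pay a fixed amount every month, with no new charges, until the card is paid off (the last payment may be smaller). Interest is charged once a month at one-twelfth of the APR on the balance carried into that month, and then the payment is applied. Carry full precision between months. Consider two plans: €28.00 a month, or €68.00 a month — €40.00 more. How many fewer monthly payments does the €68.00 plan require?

26 fewer payments

Monthly rate r = 16%/12 = 1.33333% = 0.0133333.
At €28.00/mo: n = ⌈−ln(1 − rB₀/P)/ln(1+r)⌉ = 41 payments (last €19.46); total interest = total paid − €875.00 = €264.46.
At €68.00/mo: 15 payments (last €14.39); total interest €91.39.
Payments saved = 41 − 15 = 26.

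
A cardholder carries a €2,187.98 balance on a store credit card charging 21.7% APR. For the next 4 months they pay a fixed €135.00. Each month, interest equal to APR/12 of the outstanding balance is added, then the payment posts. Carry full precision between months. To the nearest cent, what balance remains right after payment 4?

€1,795.76

Monthly rate r = 21.7%/12 = 1.80833% = 0.0180833.
Each month: B ← B·(1+r) − €135.00.
Month 1: interest €39.57; balance after payment €2,092.55.
Month 2: interest €37.84; balance after payment €1,995.39.
Month 3: interest €36.08; balance after payment €1,896.47.
Month 4: interest €34.29; balance after payment €1,795.76.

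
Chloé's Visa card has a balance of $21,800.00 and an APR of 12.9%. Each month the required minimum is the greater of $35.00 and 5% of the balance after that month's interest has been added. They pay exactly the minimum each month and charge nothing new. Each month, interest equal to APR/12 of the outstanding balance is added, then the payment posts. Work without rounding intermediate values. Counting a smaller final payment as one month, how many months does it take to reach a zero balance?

Monthly rate r = 12.9%/12 = 1.075% = 0.01075.
While 5% of the post-interest balance exceeds $35.00, each month B ← (B·(1+r))·(1 − 0.05), i.e. B shrinks by the factor (1+r)·0.95 = 0.96021.
This holds for months 1–85. Entering month 86 the balance is $691.32; 5% of the post-interest balance is now below $35.00, so the flat $35.00 minimum applies from here.
From month 86 a fixed $35.00 at rate r clears $691.32 in 23 more payments. Total: 85 + 23 = 108 months.

108 months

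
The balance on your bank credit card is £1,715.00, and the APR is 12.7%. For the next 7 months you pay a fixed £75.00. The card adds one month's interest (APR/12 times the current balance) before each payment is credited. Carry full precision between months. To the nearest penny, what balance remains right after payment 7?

Monthly rate r = 12.7%/12 = 1.05833% = 0.0105833.
Each month: B ← B·(1+r) − £75.00.
Month 1: interest £18.15; balance after payment £1,658.15.
Month 2: interest £17.55; balance after payment £1,600.70.
Month 3: interest £16.94; balance after payment £1,542.64.
Month 4: interest £16.33; balance after payment £1,483.97.
Month 5: interest £15.71; balance after payment £1,424.67.
Month 6: interest £15.08; balance after payment £1,364.75.
Month 7: interest £14.44; balance after payment £1,304.19.

£1,304.19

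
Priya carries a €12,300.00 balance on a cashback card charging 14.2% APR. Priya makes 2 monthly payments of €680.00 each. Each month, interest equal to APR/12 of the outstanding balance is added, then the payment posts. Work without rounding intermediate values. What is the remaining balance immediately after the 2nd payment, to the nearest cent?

€11,224.78

Monthly rate r = 14.2%/12 = 1.18333% = 0.0118333.
Each month: B ← B·(1+r) − €680.00.
Month 1: interest €145.55; balance after payment €11,765.55.
Month 2: interest €139.23; balance after payment €11,224.78.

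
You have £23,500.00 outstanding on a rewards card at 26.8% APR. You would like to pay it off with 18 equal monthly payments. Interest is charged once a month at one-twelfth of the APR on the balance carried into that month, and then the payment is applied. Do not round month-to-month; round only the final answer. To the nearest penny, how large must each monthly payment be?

£1,599.84

Monthly rate r = 26.8%/12 = 2.23333% = 0.0223333.
Level-payment amortization: P = B₀·r / (1 − (1+r)^(−n)) = 23500.00·0.0223333 / (1 − 1.02233^(−18)).
Denominator 1 − (1+r)^(−18) = 0.328053622.
P = 524.833 / 0.328053622 ≈ 1599.84.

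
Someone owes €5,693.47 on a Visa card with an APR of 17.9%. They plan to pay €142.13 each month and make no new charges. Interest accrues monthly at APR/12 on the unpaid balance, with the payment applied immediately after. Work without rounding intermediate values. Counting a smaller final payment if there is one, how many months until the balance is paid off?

62 months

Monthly rate r = 17.9%/12 = 1.49167% = 0.0149167.
Recurrence: B ← B·(1+r) − €142.13.
Month 1: interest €84.93; balance after payment €5,636.27.
Month 2: interest €84.07; balance after payment €5,578.21.
Closed form: n = −ln(1 − rB₀/P)/ln(1+r) = −ln(0.40247)/ln(1.01492) ≈ 61.469, so the balance reaches zero during payment 62.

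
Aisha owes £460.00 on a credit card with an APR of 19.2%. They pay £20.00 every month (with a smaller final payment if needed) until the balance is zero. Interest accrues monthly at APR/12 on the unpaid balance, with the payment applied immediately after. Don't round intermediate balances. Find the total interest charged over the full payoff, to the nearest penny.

£118.17

Monthly rate r = 19.2%/12 = 1.6% = 0.016.
Payoff takes n = ⌈−ln(1 − rB₀/P)/ln(1+r)⌉ = ⌈28.908⌉ = 29 payments; the last is £18.17.
Total paid = 28·£20.00 + £18.17 = £578.17.
Total interest = total paid − principal = £578.17 − £460.00 = £118.17.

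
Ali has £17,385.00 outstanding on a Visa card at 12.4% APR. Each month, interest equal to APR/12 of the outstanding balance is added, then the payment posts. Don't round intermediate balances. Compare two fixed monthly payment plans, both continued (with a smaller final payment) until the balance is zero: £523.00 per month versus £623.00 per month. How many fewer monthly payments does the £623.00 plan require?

Monthly rate r = 12.4%/12 = 1.03333% = 0.0103333.
At £523.00/mo: n = ⌈−ln(1 − rB₀/P)/ln(1+r)⌉ = 41 payments (last £488.77); total interest = total paid − £17,385.00 = £4,023.77.
At £623.00/mo: 34 payments (last £56.35); total interest £3,230.35.
Payments saved = 41 − 34 = 7.

7 fewer payments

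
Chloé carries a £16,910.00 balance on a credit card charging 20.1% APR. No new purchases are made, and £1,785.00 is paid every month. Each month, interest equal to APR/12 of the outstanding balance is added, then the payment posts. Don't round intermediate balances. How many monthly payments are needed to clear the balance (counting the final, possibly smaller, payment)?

11 payments

Monthly rate r = 20.1%/12 = 1.675% = 0.01675.
Recurrence: B ← B·(1+r) − £1,785.00.
Month 1: interest £283.24; balance after payment £15,408.24.
Month 2: interest £258.09; balance after payment £13,881.33.
Closed form: n = −ln(1 − rB₀/P)/ln(1+r) = −ln(0.84132)/ln(1.01675) ≈ 10.402, so the balance reaches zero during payment 11.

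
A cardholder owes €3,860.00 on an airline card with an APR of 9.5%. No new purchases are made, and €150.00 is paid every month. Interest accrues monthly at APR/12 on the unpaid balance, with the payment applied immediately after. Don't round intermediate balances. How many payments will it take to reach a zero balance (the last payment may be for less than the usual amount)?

29 months

Monthly rate r = 9.5%/12 = 0.791667% = 0.00791667.
Recurrence: B ← B·(1+r) − €150.00.
Month 1: interest €30.56; balance after payment €3,740.56.
Month 2: interest €29.61; balance after payment €3,620.17.
Closed form: n = −ln(1 − rB₀/P)/ln(1+r) = −ln(0.79628)/ln(1.00792) ≈ 28.889, so the balance reaches zero during payment 29.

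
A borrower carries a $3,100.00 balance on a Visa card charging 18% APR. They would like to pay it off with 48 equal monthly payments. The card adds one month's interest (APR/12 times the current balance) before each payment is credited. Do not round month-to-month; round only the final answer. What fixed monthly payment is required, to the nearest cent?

Monthly rate r = 18%/12 = 1.5% = 0.015.
Level-payment amortization: P = B₀·r / (1 − (1+r)^(−n)) = 3100.00·0.015 / (1 − 1.015^(−48)).
Denominator 1 − (1+r)^(−48) = 0.510638305.
P = 46.5 / 0.510638305 ≈ 91.06.

$91.06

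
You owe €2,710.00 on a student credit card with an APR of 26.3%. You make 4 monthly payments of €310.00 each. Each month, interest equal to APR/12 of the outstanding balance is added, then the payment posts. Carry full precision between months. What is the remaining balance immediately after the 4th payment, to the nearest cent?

€1,674.14

Monthly rate r = 26.3%/12 = 2.19167% = 0.0219167.
Each month: B ← B·(1+r) − €310.00.
Month 1: interest €59.39; balance after payment €2,459.39.
Month 2: interest €53.90; balance after payment €2,203.30.
Month 3: interest €48.29; balance after payment €1,941.58.
Month 4: interest €42.55; balance after payment €1,674.14.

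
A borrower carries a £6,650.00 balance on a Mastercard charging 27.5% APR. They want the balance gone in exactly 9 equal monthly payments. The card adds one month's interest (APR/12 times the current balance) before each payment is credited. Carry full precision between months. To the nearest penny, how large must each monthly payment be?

£826.11

Monthly rate r = 27.5%/12 = 2.29167% = 0.0229167.
Level-payment amortization: P = B₀·r / (1 − (1+r)^(−n)) = 6650.00·0.0229167 / (1 − 1.02292^(−9)).
Denominator 1 − (1+r)^(−9) = 0.184474196.
P = 152.396 / 0.184474196 ≈ 826.11.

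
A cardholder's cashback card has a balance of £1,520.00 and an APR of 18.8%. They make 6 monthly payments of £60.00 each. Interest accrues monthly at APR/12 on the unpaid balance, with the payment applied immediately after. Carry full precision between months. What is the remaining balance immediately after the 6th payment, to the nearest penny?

Monthly rate r = 18.8%/12 = 1.56667% = 0.0156667.
Each month: B ← B·(1+r) − £60.00.
Month 1: interest £23.81; balance after payment £1,483.81.
Month 2: interest £23.25; balance after payment £1,447.06.
Month 3: interest £22.67; balance after payment £1,409.73.
Month 4: interest £22.09; balance after payment £1,371.82.
Month 5: interest £21.49; balance after payment £1,333.31.
Month 6: interest £20.89; balance after payment £1,294.20.

£1,294.20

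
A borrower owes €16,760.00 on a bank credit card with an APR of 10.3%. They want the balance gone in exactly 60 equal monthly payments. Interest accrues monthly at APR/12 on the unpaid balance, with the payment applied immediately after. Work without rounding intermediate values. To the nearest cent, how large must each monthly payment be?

€358.58

Monthly rate r = 10.3%/12 = 0.858333% = 0.00858333.
Level-payment amortization: P = B₀·r / (1 − (1+r)^(−n)) = 16760.00·0.00858333 / (1 − 1.00858^(−60)).
Denominator 1 − (1+r)^(−60) = 0.401184869.
P = 143.857 / 0.401184869 ≈ 358.58.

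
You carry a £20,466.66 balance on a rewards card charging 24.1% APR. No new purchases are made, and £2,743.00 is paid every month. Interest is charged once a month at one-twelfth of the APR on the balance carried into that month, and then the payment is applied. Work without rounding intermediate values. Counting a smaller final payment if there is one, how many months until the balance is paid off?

Monthly rate r = 24.1%/12 = 2.00833% = 0.0200833.
Recurrence: B ← B·(1+r) − £2,743.00.
Month 1: interest £411.04; balance after payment £18,134.70.
Month 2: interest £364.21; balance after payment £15,755.90.
Closed form: n = −ln(1 − rB₀/P)/ln(1+r) = −ln(0.85015)/ln(1.02008) ≈ 8.164, so the balance reaches zero during payment 9.

9 payments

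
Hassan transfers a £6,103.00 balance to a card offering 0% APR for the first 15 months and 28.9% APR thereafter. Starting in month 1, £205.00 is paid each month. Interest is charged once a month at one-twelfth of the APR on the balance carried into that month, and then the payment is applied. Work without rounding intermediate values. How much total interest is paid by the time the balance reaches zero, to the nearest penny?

Promo months 1–15 at r₀ = 0%/12 = 0; months 16+ at r₁ = 28.9%/12 = 0.0240833.
After month 15 (no interest yet): B = £6,103.00 − 15·£205.00 = £3,028.00.
Then at r₁ with £205.00/mo: n₂ = −ln(1 − r₁·B/P)/ln(1+r₁) ≈ 18.47 → 19 more payments.
Total paid = 33·£205.00 + £97.71 = £6,862.71; interest = £6,862.71 − £6,103.00 = £759.71.

£759.71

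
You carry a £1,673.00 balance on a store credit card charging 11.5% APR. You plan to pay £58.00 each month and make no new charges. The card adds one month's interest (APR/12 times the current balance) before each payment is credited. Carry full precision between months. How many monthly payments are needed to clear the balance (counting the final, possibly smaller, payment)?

Monthly rate r = 11.5%/12 = 0.958333% = 0.00958333.
Recurrence: B ← B·(1+r) − £58.00.
Month 1: interest £16.03; balance after payment £1,631.03.
Month 2: interest £15.63; balance after payment £1,588.66.
Closed form: n = −ln(1 − rB₀/P)/ln(1+r) = −ln(0.72357)/ln(1.00958) ≈ 33.924, so the balance reaches zero during payment 34.

34 payments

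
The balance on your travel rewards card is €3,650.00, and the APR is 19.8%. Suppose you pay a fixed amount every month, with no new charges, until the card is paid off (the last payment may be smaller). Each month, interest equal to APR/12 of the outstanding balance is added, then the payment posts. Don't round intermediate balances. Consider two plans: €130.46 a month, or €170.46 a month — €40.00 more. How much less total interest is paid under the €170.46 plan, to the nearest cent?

Monthly rate r = 19.8%/12 = 1.65% = 0.0165.
At €130.46/mo: n = ⌈−ln(1 − rB₀/P)/ln(1+r)⌉ = 38 payments (last €109.37); total interest = total paid − €3,650.00 = €1,286.39.
At €170.46/mo: 27 payments (last €108.51); total interest €890.47.
Interest saved = €1,286.39 − €890.47 = €395.92.

€395.92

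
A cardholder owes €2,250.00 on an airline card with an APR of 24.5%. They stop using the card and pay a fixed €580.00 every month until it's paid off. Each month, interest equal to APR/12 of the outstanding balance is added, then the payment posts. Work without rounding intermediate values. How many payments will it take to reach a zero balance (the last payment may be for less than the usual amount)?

5 payments

Monthly rate r = 24.5%/12 = 2.04167% = 0.0204167.
Recurrence: B ← B·(1+r) − €580.00.
Month 1: interest €45.94; balance after payment €1,715.94.
Month 2: interest €35.03; balance after payment €1,170.97.
Month 3: interest €23.91; balance after payment €614.88.
Month 4: interest €12.55; balance after payment €47.43.
Month 5: interest €0.97; balance after payment €0.00.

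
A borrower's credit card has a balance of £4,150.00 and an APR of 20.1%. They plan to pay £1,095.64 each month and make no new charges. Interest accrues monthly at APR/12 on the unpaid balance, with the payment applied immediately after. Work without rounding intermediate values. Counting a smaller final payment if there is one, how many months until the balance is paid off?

4 payments

Monthly rate r = 20.1%/12 = 1.675% = 0.01675.
Recurrence: B ← B·(1+r) − £1,095.64.
Month 1: interest £69.51; balance after payment £3,123.87.
Month 2: interest £52.32; balance after payment £2,080.56.
Month 3: interest £34.85; balance after payment £1,019.77.
Month 4: interest £17.08; balance after payment £0.00.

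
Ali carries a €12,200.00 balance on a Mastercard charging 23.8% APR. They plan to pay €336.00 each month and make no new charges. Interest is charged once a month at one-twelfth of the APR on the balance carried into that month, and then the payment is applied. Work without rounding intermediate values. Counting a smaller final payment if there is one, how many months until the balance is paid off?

65 months

Monthly rate r = 23.8%/12 = 1.98333% = 0.0198333.
Recurrence: B ← B·(1+r) − €336.00.
Month 1: interest €241.97; balance after payment €12,105.97.
Month 2: interest €240.10; balance after payment €12,010.07.
Closed form: n = −ln(1 − rB₀/P)/ln(1+r) = −ln(0.27986)/ln(1.01983) ≈ 64.843, so the balance reaches zero during payment 65.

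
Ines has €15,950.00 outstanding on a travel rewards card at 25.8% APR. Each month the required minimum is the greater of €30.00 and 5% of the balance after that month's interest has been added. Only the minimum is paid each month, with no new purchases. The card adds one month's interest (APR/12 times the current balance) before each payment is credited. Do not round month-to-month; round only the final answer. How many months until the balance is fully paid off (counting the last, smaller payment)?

136 months

Monthly rate r = 25.8%/12 = 2.15% = 0.0215.
While 5% of the post-interest balance exceeds €30.00, each month B ← (B·(1+r))·(1 − 0.05), i.e. B shrinks by the factor (1+r)·0.95 = 0.97042.
This holds for months 1–110. Entering month 111 the balance is €586.92; 5% of the post-interest balance is now below €30.00, so the flat €30.00 minimum applies from here.
From month 111 a fixed €30.00 at rate r clears €586.92 in 26 more payments. Total: 110 + 26 = 136 months.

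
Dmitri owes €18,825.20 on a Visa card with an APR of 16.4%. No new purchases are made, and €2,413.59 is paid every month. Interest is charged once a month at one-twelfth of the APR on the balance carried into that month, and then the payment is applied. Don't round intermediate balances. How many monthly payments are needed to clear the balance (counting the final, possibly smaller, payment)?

Monthly rate r = 16.4%/12 = 1.36667% = 0.0136667.
Recurrence: B ← B·(1+r) − €2,413.59.
Month 1: interest €257.28; balance after payment €16,668.89.
Month 2: interest €227.81; balance after payment €14,483.11.
Closed form: n = −ln(1 − rB₀/P)/ln(1+r) = −ln(0.8934)/ln(1.01367) ≈ 8.304, so the balance reaches zero during payment 9.

9 months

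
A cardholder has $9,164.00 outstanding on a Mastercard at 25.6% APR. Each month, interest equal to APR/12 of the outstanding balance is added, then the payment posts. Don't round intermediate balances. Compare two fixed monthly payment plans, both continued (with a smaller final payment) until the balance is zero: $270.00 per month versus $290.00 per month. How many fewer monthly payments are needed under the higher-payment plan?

Monthly rate r = 25.6%/12 = 2.13333% = 0.0213333.
At $270.00/mo: n = ⌈−ln(1 − rB₀/P)/ln(1+r)⌉ = 61 payments (last $269.47); total interest = total paid − $9,164.00 = $7,305.47.
At $290.00/mo: 54 payments (last $34.55); total interest $6,240.55.
Payments saved = 61 − 54 = 7.

7 fewer payments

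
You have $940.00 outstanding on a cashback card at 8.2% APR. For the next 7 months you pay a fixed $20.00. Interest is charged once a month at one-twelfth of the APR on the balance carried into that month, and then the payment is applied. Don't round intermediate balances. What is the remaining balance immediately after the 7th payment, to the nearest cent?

$842.99

Monthly rate r = 8.2%/12 = 0.683333% = 0.00683333.
Each month: B ← B·(1+r) − $20.00.
Month 1: interest $6.42; balance after payment $926.42.
Month 2: interest $6.33; balance after payment $912.75.
Month 3: interest $6.24; balance after payment $898.99.
Month 4: interest $6.14; balance after payment $885.13.
Month 5: interest $6.05; balance after payment $871.18.
Month 6: interest $5.95; balance after payment $857.14.
Month 7: interest $5.86; balance after payment $842.99.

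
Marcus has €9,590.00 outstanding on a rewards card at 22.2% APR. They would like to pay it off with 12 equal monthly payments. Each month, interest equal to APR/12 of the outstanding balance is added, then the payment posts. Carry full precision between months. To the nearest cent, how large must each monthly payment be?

Monthly rate r = 22.2%/12 = 1.85% = 0.0185.
Level-payment amortization: P = B₀·r / (1 − (1+r)^(−n)) = 9590.00·0.0185 / (1 − 1.0185^(−12)).
Denominator 1 − (1+r)^(−12) = 0.197458314.
P = 177.415 / 0.197458314 ≈ 898.49.

€898.49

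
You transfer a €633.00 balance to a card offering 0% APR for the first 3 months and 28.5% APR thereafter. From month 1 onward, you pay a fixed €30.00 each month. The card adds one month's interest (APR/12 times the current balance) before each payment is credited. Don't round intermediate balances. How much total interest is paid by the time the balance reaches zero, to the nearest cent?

€175.18

Promo months 1–3 at r₀ = 0%/12 = 0; months 4+ at r₁ = 28.5%/12 = 0.02375.
After month 3 (no interest yet): B = €633.00 − 3·€30.00 = €543.00.
Then at r₁ with €30.00/mo: n₂ = −ln(1 − r₁·B/P)/ln(1+r₁) ≈ 23.94 → 24 more payments.
Total paid = 26·€30.00 + €28.18 = €808.18; interest = €808.18 − €633.00 = €175.18.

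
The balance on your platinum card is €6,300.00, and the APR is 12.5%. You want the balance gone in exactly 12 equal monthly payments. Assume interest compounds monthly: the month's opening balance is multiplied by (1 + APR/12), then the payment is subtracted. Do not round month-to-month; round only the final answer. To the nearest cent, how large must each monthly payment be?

Monthly rate r = 12.5%/12 = 1.04167% = 0.0104167.
Level-payment amortization: P = B₀·r / (1 − (1+r)^(−n)) = 6300.00·0.0104167 / (1 − 1.01042^(−12)).
Denominator 1 − (1+r)^(−12) = 0.11693233.
P = 65.625 / 0.11693233 ≈ 561.22.

€561.22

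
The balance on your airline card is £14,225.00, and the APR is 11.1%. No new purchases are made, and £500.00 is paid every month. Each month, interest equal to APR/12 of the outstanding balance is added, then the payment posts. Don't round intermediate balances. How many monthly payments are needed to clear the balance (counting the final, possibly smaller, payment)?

Monthly rate r = 11.1%/12 = 0.925% = 0.00925.
Recurrence: B ← B·(1+r) − £500.00.
Month 1: interest £131.58; balance after payment £13,856.58.
Month 2: interest £128.17; balance after payment £13,484.75.
Closed form: n = −ln(1 − rB₀/P)/ln(1+r) = −ln(0.73684)/ln(1.00925) ≈ 33.167, so the balance reaches zero during payment 34.

34 payments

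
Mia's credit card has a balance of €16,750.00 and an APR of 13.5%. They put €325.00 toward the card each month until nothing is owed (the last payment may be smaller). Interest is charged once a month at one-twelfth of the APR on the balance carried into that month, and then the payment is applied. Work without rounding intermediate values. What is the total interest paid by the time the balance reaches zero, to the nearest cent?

Monthly rate r = 13.5%/12 = 1.125% = 0.01125.
Payoff takes n = ⌈−ln(1 − rB₀/P)/ln(1+r)⌉ = ⌈77.503⌉ = 78 payments; the last is €163.99.
Total paid = 77·€325.00 + €163.99 = €25,188.99.
Total interest = total paid − principal = €25,188.99 − €16,750.00 = €8,438.99.

€8,438.99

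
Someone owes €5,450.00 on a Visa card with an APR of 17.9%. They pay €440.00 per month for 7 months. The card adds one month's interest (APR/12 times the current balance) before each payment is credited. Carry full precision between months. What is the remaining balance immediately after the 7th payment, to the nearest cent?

€2,823.87

Monthly rate r = 17.9%/12 = 1.49167% = 0.0149167.
Each month: B ← B·(1+r) − €440.00.
Month 1: interest €81.30; balance after payment €5,091.30.
Month 2: interest €75.95; balance after payment €4,727.24.
Month 3: interest €70.51; balance after payment €4,357.76.
Month 4: interest €65.00; balance after payment €3,982.76.
Month 5: interest €59.41; balance after payment €3,602.17.
Month 6: interest €53.73; balance after payment €3,215.90.
Month 7: interest €47.97; balance after payment €2,823.87.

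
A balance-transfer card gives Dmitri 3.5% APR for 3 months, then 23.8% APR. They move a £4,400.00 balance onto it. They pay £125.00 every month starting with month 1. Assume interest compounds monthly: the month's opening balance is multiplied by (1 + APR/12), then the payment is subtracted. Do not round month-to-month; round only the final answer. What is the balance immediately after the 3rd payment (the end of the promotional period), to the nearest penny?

Promo months 1–3 at r₀ = 3.5%/12 = 0.00291667; months 4+ at r₁ = 23.8%/12 = 0.0198333.
After month 3: iterate B ← B·(1+r₀) − £125.00 for 3 months → £4,062.52.

£4,062.52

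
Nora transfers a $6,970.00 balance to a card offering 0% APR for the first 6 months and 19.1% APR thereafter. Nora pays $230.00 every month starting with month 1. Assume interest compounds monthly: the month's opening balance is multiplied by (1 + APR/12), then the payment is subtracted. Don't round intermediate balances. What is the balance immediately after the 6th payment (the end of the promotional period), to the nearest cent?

Promo months 1–6 at r₀ = 0%/12 = 0; months 7+ at r₁ = 19.1%/12 = 0.0159167.
After month 6 (no interest yet): B = $6,970.00 − 6·$230.00 = $5,590.00.

$5,590.00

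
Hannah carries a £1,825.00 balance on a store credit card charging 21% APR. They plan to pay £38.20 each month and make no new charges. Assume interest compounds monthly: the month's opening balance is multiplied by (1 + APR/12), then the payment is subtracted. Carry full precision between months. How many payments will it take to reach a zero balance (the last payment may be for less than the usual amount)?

Monthly rate r = 21%/12 = 1.75% = 0.0175.
Recurrence: B ← B·(1+r) − £38.20.
Month 1: interest £31.94; balance after payment £1,818.74.
Month 2: interest £31.83; balance after payment £1,812.37.
Closed form: n = −ln(1 − rB₀/P)/ln(1+r) = −ln(0.16394)/ln(1.0175) ≈ 104.230, so the balance reaches zero during payment 105.

105 payments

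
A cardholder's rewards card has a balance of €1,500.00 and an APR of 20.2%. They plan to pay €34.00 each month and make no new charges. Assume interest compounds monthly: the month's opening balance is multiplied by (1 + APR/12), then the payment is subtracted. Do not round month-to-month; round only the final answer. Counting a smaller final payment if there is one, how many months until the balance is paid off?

82 months

Monthly rate r = 20.2%/12 = 1.68333% = 0.0168333.
Recurrence: B ← B·(1+r) − €34.00.
Month 1: interest €25.25; balance after payment €1,491.25.
Month 2: interest €25.10; balance after payment €1,482.35.
Closed form: n = −ln(1 − rB₀/P)/ln(1+r) = −ln(0.25735)/ln(1.01683) ≈ 81.309, so the balance reaches zero during payment 82.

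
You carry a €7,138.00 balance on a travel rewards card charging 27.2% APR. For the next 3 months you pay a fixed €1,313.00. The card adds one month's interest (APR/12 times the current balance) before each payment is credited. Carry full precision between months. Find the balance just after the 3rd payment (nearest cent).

€3,605.51

Monthly rate r = 27.2%/12 = 2.26667% = 0.0226667.
Each month: B ← B·(1+r) − €1,313.00.
Month 1: interest €161.79; balance after payment €5,986.79.
Month 2: interest €135.70; balance after payment €4,809.50.
Month 3: interest €109.02; balance after payment €3,605.51.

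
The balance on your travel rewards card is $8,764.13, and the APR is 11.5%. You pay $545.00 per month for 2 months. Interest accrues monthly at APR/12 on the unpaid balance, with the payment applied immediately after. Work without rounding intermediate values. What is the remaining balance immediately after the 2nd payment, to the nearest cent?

Monthly rate r = 11.5%/12 = 0.958333% = 0.00958333.
Each month: B ← B·(1+r) − $545.00.
Month 1: interest $83.99; balance after payment $8,303.12.
Month 2: interest $79.57; balance after payment $7,837.69.

$7,837.69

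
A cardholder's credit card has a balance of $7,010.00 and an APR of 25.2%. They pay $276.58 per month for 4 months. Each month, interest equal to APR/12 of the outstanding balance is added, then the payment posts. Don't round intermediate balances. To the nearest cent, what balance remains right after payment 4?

Monthly rate r = 25.2%/12 = 2.1% = 0.021.
Each month: B ← B·(1+r) − $276.58.
Month 1: interest $147.21; balance after payment $6,880.63.
Month 2: interest $144.49; balance after payment $6,748.54.
Month 3: interest $141.72; balance after payment $6,613.68.
Month 4: interest $138.89; balance after payment $6,475.99.

$6,475.99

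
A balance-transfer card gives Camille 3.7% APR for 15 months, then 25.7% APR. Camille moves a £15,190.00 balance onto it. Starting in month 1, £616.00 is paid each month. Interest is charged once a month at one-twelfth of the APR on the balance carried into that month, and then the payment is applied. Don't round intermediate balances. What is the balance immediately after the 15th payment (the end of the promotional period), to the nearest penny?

Promo months 1–15 at r₀ = 3.7%/12 = 0.00308333; months 16+ at r₁ = 25.7%/12 = 0.0214167.
After month 15: iterate B ← B·(1+r₀) − £616.00 for 15 months → £6,465.79.

£6,465.79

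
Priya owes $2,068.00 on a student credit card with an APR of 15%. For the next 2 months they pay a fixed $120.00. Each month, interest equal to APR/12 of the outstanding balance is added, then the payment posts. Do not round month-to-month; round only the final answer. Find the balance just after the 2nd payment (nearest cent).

$1,878.52

Monthly rate r = 15%/12 = 1.25% = 0.0125.
Each month: B ← B·(1+r) − $120.00.
Month 1: interest $25.85; balance after payment $1,973.85.
Month 2: interest $24.67; balance after payment $1,878.52.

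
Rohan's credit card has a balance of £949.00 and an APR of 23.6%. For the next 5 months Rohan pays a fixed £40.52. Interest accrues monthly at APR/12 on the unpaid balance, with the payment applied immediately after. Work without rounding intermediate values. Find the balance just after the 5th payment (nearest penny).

£835.33

Monthly rate r = 23.6%/12 = 1.96667% = 0.0196667.
Each month: B ← B·(1+r) − £40.52.
Month 1: interest £18.66; balance after payment £927.14.
Month 2: interest £18.23; balance after payment £904.86.
Month 3: interest £17.80; balance after payment £882.13.
Month 4: interest £17.35; balance after payment £858.96.
Month 5: interest £16.89; balance after payment £835.33.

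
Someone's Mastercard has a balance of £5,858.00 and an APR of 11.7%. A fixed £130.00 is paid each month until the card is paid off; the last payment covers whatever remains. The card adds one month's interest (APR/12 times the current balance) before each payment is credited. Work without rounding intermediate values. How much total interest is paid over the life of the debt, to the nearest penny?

Monthly rate r = 11.7%/12 = 0.975% = 0.00975.
Payoff takes n = ⌈−ln(1 − rB₀/P)/ln(1+r)⌉ = ⌈59.638⌉ = 60 payments; the last is £83.14.
Total paid = 59·£130.00 + £83.14 = £7,753.14.
Total interest = total paid − principal = £7,753.14 − £5,858.00 = £1,895.14.

£1,895.14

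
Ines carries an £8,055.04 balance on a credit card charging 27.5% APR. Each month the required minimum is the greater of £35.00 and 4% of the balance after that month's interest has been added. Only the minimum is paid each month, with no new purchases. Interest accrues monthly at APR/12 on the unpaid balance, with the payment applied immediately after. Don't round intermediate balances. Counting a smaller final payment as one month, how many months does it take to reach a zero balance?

Monthly rate r = 27.5%/12 = 2.29167% = 0.0229167.
While 4% of the post-interest balance exceeds £35.00, each month B ← (B·(1+r))·(1 − 0.04), i.e. B shrinks by the factor (1+r)·0.96 = 0.982.
This holds for months 1–124. Entering month 125 the balance is £847.02; 4% of the post-interest balance is now below £35.00, so the flat £35.00 minimum applies from here.
From month 125 a fixed £35.00 at rate r clears £847.02 in 36 more payments. Total: 124 + 36 = 160 months.

160 months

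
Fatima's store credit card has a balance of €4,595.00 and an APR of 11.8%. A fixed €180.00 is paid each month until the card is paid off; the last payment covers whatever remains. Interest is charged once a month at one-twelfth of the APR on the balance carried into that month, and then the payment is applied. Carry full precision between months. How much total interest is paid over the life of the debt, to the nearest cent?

Monthly rate r = 11.8%/12 = 0.983333% = 0.00983333.
Payoff takes n = ⌈−ln(1 − rB₀/P)/ln(1+r)⌉ = ⌈29.539⌉ = 30 payments; the last is €97.22.
Total paid = 29·€180.00 + €97.22 = €5,317.22.
Total interest = total paid − principal = €5,317.22 − €4,595.00 = €722.22.

€722.22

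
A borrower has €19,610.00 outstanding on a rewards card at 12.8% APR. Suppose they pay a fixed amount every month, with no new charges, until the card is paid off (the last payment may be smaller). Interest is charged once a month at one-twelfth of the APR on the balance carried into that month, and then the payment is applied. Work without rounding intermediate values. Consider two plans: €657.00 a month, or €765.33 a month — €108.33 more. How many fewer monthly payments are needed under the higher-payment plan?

6 fewer payments

Monthly rate r = 12.8%/12 = 1.06667% = 0.0106667.
At €657.00/mo: n = ⌈−ln(1 − rB₀/P)/ln(1+r)⌉ = 37 payments (last €81.58); total interest = total paid − €19,610.00 = €4,123.58.
At €765.33/mo: 31 payments (last €68.98); total interest €3,418.88.
Payments saved = 37 − 31 = 6.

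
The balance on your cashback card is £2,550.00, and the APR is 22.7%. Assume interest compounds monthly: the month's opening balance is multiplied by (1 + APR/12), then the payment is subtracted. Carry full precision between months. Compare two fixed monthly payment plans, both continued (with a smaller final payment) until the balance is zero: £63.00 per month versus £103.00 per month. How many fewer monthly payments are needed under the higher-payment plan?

Monthly rate r = 22.7%/12 = 1.89167% = 0.0189167.
At £63.00/mo: n = ⌈−ln(1 − rB₀/P)/ln(1+r)⌉ = 78 payments (last £27.26); total interest = total paid − £2,550.00 = £2,328.26.
At £103.00/mo: 34 payments (last £73.32); total interest £922.32.
Payments saved = 78 − 34 = 44.

44 fewer payments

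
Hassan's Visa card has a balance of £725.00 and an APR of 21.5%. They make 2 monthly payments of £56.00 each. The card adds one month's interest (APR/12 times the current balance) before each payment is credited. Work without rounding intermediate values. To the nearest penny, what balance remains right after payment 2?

Monthly rate r = 21.5%/12 = 1.79167% = 0.0179167.
Each month: B ← B·(1+r) − £56.00.
Month 1: interest £12.99; balance after payment £681.99.
Month 2: interest £12.22; balance after payment £638.21.

£638.21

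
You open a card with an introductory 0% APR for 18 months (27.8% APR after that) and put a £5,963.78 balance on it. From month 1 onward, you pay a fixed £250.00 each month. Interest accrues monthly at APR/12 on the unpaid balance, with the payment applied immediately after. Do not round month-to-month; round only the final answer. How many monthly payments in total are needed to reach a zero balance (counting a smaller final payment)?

Promo months 1–18 at r₀ = 0%/12 = 0; months 19+ at r₁ = 27.8%/12 = 0.0231667.
After month 18 (no interest yet): B = £5,963.78 − 18·£250.00 = £1,463.78.
Then at r₁ with £250.00/mo: n₂ = −ln(1 − r₁·B/P)/ln(1+r₁) ≈ 6.36 → 7 more payments.

25 months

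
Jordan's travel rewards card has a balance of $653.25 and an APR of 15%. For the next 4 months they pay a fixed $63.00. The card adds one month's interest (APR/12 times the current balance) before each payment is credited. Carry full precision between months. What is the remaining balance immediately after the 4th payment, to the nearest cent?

Monthly rate r = 15%/12 = 1.25% = 0.0125.
Each month: B ← B·(1+r) − $63.00.
Month 1: interest $8.17; balance after payment $598.42.
Month 2: interest $7.48; balance after payment $542.90.
Month 3: interest $6.79; balance after payment $486.68.
Month 4: interest $6.08; balance after payment $429.77.

$429.77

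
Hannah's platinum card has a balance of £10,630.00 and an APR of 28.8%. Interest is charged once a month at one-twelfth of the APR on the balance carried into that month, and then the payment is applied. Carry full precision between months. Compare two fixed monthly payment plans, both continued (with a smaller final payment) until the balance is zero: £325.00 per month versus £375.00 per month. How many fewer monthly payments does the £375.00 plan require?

16 fewer payments

Monthly rate r = 28.8%/12 = 2.4% = 0.024.
At £325.00/mo: n = ⌈−ln(1 − rB₀/P)/ln(1+r)⌉ = 65 payments (last £263.54); total interest = total paid − £10,630.00 = £10,433.54.
At £375.00/mo: 49 payments (last £32.63); total interest £7,402.63.
Payments saved = 65 − 49 = 16.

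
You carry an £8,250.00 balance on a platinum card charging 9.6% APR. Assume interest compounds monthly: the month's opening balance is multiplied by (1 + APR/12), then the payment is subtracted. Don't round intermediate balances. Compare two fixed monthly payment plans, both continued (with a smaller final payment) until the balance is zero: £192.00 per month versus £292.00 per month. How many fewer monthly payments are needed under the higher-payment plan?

Monthly rate r = 9.6%/12 = 0.8% = 0.008.
At £192.00/mo: n = ⌈−ln(1 − rB₀/P)/ln(1+r)⌉ = 53 payments (last £165.60); total interest = total paid − £8,250.00 = £1,899.60.
At £292.00/mo: 33 payments (last £45.50); total interest £1,139.50.
Payments saved = 53 − 33 = 20.

20 fewer payments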